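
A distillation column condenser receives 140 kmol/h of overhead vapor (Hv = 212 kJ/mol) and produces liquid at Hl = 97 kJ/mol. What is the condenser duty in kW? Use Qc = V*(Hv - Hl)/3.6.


Qc = 140 * (212 - 97) / 3.6 = 140 * 115 / 3.6 = 4472

4472 kW


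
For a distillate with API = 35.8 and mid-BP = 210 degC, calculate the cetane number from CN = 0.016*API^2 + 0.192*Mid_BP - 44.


CN = 0.016 * 35.8^2 + 0.192 * 210 - 44
CN = 20.50624 + 40.32 - 44 = 16.82624

16.82624


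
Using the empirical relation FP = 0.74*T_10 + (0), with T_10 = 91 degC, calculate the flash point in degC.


FP = 0.74 * 91 + (0) = 67.34

67.34 degC


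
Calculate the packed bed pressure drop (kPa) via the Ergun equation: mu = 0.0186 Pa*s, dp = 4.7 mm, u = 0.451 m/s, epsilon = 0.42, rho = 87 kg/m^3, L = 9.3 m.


dp = 4.7 mm = 0.0047 m
Viscous term = 150*0.0186*0.451*(1-0.42)^2 / (0.0047^2*0.42^3) = 258638
Inertial term = 1.75*87*0.451^2*(1-0.42) / (0.0047*0.42^3) = 51581.3
dP/L = 258638 + 51581.3 = 310219 Pa/m
dP = 310219 * 9.3 / 1000 = 2885 kPa

2885 kPa


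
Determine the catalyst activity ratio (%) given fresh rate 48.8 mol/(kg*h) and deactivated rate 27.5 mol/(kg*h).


Activity (%) = (rate_used / rate_fresh) * 100
rate_used = 27.5, rate_fresh = 48.8
= (27.5 / 48.8) * 100
= 0.5635 * 100 = 56.35

56.35 %


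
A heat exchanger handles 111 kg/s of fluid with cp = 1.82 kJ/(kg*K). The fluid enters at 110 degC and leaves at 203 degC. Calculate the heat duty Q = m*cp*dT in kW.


Q = m_dot * cp * delta_T
delta_T = 203 - 110 = 93 K
Q = 111 * 1.82 * 93
= 202.02 * 93
= 18787.86 kW

18787.86 kW


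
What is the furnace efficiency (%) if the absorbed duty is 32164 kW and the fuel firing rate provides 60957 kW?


Furnace efficiency = Q_absorbed / Q_fuel * 100
= 32164 / 60957 * 100 = 52.77

52.77 %


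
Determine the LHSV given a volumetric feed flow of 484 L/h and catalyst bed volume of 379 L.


LHSV = volumetric feed rate / catalyst volume
= 484 L/h / 379 L
= 1.277 h^-1

1.277 h^-1


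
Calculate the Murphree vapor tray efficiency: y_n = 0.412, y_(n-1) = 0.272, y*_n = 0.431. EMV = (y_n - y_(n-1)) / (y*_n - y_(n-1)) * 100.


Murphree vapor efficiency: EMV = (y_n - y_(n-1)) / (y*_n - y_(n-1)) * 100
EMV = (0.412 - 0.272) / (0.431 - 0.272) * 100 = 0.14 / 0.159 * 100 = 88.05

88.05 %


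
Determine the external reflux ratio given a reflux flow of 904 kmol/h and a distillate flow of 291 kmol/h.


Reflux ratio definition: R = L / D (liquid returned / distillate withdrawn)
L = 904 kmol/h, D = 291 kmol/h
R = 904 / 291 = 3.107

3.107


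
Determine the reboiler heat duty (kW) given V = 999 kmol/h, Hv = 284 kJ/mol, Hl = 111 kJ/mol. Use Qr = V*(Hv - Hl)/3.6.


Qr = 999 * (284 - 111) / 3.6 = 999 * 173 / 3.6 = 48010

48010 kW


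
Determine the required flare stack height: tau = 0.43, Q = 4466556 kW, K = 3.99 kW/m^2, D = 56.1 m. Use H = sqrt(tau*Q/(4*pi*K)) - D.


tau*Q/(4*pi*K) = 0.43 * 4466556 / (4 * pi * 3.99) = 38305.3
sqrt(38305.3) = 195.717
H = 195.717 - 56.1 = 139.6

139.6 m


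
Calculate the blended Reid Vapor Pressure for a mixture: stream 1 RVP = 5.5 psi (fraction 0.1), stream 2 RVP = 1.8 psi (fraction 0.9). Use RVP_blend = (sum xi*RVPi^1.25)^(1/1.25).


Chevron index: RVP_blend = (sum xi*RVPi^1.25)^(1/1.25)
RVP^1.25 terms: 0.1 * 5.5^1.25 + 0.9 * 1.8^1.25 = 2.71871
RVP_blend = 2.71871^(1/1.25) = 2.226

2.226 psi


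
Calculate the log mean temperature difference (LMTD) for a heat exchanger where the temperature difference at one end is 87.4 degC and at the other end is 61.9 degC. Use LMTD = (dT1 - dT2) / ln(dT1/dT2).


LMTD = (dT1 - dT2) / ln(dT1/dT2)
= (87.4 - 61.9) / ln(87.4 / 61.9) = 25.5 / 0.344975 = 73.92

73.92 degC


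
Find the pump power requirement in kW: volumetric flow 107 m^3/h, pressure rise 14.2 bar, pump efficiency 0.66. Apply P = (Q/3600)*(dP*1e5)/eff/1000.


Q = 107 / 3600 = 0.0297222 m^3/s
P = 0.0297222 * (14.2 * 1e5) / 0.66 / 1000 = 63.95

63.95 kW


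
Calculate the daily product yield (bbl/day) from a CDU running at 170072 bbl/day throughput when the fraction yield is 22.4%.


Crude throughput = 170072 bbl/day
Fraction yield = 22.4%
yield = throughput * fraction / 100
yield = 170072 * 22.4 / 100 = 38096.128

38096.128 bbl/day


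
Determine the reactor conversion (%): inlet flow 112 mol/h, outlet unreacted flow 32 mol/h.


X = (F_in - F_out) / F_in * 100
Moles reacted = 112 - 32 = 80
X = 80 / 112 * 100
= 0.7143 * 100
= 71.43 %

71.43 %


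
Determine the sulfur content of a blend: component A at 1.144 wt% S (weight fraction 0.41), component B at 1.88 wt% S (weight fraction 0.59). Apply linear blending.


Linear sulfur blending: S_blend = x1*S1 + x2*S2
Contribution 1: 0.41 * 1.144 = 0.46904 wt%
Contribution 2: 0.59 * 1.88 = 1.1092 wt%
S_blend = 0.46904 + 1.1092 = 1.57824

1.57824 wt%


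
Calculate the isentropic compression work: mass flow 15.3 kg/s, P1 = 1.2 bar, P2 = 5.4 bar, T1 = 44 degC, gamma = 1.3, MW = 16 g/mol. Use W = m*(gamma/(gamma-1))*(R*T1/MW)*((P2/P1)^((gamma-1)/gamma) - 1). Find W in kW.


Isentropic work: W = m*(gamma/(gamma-1))*(R*T1/MW)*((P2/P1)^((gamma-1)/gamma) - 1)
T1 = 44 + 273.15 = 317.15 K
Pressure ratio = 5.4 / 1.2 = 4.5
Exponent = (1.3 - 1)/1.3 = 0.230769
(P2/P1)^exp - 1 = 4.5^0.230769 - 1 = 0.41495
W = 15.3 * 1.3 / 0.3 * 8.314 * 317.15 / 16 * 0.41495 = 4534

4534 kW


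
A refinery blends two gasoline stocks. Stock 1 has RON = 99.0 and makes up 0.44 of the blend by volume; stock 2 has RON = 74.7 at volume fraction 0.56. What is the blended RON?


Linear blending: RON_blend = sum(vi * RONi)
Contribution 1: 0.44 * 99.0 = 43.56
Contribution 2: 0.56 * 74.7 = 41.832
RON_blend = 43.56 + 41.832 = 85.392

85.392


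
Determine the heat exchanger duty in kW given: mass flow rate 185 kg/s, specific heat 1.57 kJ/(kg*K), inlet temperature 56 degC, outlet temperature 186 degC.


Q = m_dot * cp * delta_T
delta_T = 186 - 56 = 130 K
Q = 185 * 1.57 * 130
= 290.45 * 130
= 37758.5 kW

37758.5 kW


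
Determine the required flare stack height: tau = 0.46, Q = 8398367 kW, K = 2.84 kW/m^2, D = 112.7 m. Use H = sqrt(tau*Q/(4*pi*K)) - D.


tau*Q/(4*pi*K) = 0.46 * 8398367 / (4 * pi * 2.84) = 108249
sqrt(108249) = 329.012
H = 329.012 - 112.7 = 216.3

216.3 m


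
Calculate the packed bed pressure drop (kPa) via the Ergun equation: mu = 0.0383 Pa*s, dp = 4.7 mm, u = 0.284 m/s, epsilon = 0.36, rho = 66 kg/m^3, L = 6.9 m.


dp = 4.7 mm = 0.0047 m
Viscous term = 150*0.0383*0.284*(1-0.36)^2 / (0.0047^2*0.36^3) = 648433
Inertial term = 1.75*66*0.284^2*(1-0.36) / (0.0047*0.36^3) = 27189
dP/L = 648433 + 27189 = 675622 Pa/m
dP = 675622 * 6.9 / 1000 = 4662 kPa

4662 kPa


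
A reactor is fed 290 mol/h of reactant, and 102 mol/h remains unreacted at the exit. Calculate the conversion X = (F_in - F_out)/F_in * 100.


X = (F_in - F_out) / F_in * 100
Moles reacted = 290 - 102 = 188
X = 188 / 290 * 100
= 0.6483 * 100
= 64.83 %

64.83 %


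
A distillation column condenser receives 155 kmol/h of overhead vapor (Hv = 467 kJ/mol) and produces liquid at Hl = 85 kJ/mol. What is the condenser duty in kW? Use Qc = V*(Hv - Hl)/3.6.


Qc = 155 * (467 - 85) / 3.6 = 155 * 382 / 3.6 = 16450

16450 kW


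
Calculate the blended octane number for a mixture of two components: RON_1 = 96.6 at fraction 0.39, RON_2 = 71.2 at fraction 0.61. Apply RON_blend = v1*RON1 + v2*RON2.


Linear blending: RON_blend = sum(vi * RONi)
Contribution 1: 0.39 * 96.6 = 37.674
Contribution 2: 0.61 * 71.2 = 43.432
RON_blend = 37.674 + 43.432 = 81.106

81.106


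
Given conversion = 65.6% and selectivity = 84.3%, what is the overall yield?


Overall yield = conversion (%) * selectivity (%) / 100
Conversion = 65.6%, Selectivity = 84.3%
Y = 65.6 * 84.3 / 100
= 55.3008 %

55.3008 %


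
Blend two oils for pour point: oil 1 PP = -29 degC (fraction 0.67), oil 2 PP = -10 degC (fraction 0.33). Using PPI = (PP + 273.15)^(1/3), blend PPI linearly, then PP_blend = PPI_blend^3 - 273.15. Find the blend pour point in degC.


PPI_1 = (-29 + 273.15)^(1/3) = 6.25008
PPI_2 = (-10 + 273.15)^(1/3) = 6.408176
PPI_blend = 0.67 * 6.25008 + 0.33 * 6.408176 = 6.302252
PP_blend = 6.302252^3 - 273.15 = 250.3152 - 273.15 = -22.83

-22.83 degC


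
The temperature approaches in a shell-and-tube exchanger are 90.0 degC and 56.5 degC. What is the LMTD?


LMTD = (dT1 - dT2) / ln(dT1/dT2)
= (90.0 - 56.5) / ln(90.0 / 56.5) = 33.5 / 0.465569 = 71.95

71.95 degC


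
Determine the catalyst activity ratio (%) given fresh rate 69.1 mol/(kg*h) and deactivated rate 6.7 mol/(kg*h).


Activity (%) = (rate_used / rate_fresh) * 100
rate_used = 6.7, rate_fresh = 69.1
= (6.7 / 69.1) * 100
= 0.09696 * 100 = 9.696

9.696 %


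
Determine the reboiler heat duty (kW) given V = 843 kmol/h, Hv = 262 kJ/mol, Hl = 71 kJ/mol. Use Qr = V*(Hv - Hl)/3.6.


Qr = 843 * (262 - 71) / 3.6 = 843 * 191 / 3.6 = 44730

44730 kW


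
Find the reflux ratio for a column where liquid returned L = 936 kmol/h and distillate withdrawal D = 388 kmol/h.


Reflux ratio definition: R = L / D (liquid returned / distillate withdrawn)
L = 936 kmol/h, D = 388 kmol/h
R = 936 / 388 = 2.412

2.412


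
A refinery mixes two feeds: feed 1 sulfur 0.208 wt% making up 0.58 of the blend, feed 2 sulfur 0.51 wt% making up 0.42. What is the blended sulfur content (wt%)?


Linear sulfur blending: S_blend = x1*S1 + x2*S2
Contribution 1: 0.58 * 0.208 = 0.12064 wt%
Contribution 2: 0.42 * 0.51 = 0.2142 wt%
S_blend = 0.12064 + 0.2142 = 0.33484

0.33484 wt%


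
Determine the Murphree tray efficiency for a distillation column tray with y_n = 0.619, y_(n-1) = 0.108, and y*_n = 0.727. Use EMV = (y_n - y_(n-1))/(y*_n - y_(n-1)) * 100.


Murphree vapor efficiency: EMV = (y_n - y_(n-1)) / (y*_n - y_(n-1)) * 100
EMV = (0.619 - 0.108) / (0.727 - 0.108) * 100 = 0.511 / 0.619 * 100 = 82.55

82.55 %


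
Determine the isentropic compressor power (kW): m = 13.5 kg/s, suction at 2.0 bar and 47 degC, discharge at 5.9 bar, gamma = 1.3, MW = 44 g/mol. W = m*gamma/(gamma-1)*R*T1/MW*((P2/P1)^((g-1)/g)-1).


Isentropic work: W = m*(gamma/(gamma-1))*(R*T1/MW)*((P2/P1)^((gamma-1)/gamma) - 1)
T1 = 47 + 273.15 = 320.15 K
Pressure ratio = 5.9 / 2.0 = 2.95
Exponent = (1.3 - 1)/1.3 = 0.230769
(P2/P1)^exp - 1 = 2.95^0.230769 - 1 = 0.283572
W = 13.5 * 1.3 / 0.3 * 8.314 * 320.15 / 44 * 0.283572 = 1004

1004 kW


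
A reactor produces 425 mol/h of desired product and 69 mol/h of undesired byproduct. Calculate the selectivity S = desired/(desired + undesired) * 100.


Selectivity = desired / (desired + undesired) * 100
Total products = 425 + 69 = 494 mol/h
S = 425 / 494 * 100
= 0.8603 * 100
= 86.03 %

86.03 %


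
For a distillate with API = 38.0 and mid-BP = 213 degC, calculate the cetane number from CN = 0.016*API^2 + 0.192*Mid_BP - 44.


CN = 0.016 * 38.0^2 + 0.192 * 213 - 44
CN = 23.104 + 40.896 - 44 = 20

20


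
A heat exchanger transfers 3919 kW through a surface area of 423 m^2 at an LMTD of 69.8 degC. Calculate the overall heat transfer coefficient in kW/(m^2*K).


From Q = U*A*LMTD, U = Q / (A * LMTD)
U = 3919 / (423 * 69.8) = 3919 / 29525.4 = 0.1327

0.1327 kW/(m^2*K)


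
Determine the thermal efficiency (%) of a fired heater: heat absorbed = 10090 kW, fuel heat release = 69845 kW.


Furnace efficiency = Q_absorbed / Q_fuel * 100
= 10090 / 69845 * 100 = 14.45

14.45 %


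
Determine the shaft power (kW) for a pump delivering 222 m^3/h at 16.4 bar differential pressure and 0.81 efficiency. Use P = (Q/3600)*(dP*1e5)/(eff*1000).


Q = 222 / 3600 = 0.0616667 m^3/s
P = 0.0616667 * (16.4 * 1e5) / 0.81 / 1000 = 124.9

124.9 kW


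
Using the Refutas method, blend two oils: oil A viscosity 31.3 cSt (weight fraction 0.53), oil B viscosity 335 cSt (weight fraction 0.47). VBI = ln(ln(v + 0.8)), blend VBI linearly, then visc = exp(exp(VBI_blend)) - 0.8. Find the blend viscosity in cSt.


Refutas method: VBN_i = 14.534*ln(ln(visc_i + 0.8)) + 10.975, blended linearly by mass fraction; since VBN is linear in VBI_i = ln(ln(visc_i + 0.8)) and the fractions sum to 1, blend VBI directly: visc = exp(exp(VBI_blend)) - 0.8
VBI_1 = ln(ln(31.3 + 0.8)) = 1.24382
VBI_2 = ln(ln(335 + 0.8)) = 1.7607
VBI_blend = 0.53 * 1.24382 + 0.47 * 1.7607 = 1.48675
visc_blend = exp(exp(1.48675)) - 0.8 = 82.52

82.52 cSt


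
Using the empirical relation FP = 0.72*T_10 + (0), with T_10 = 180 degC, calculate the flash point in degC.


FP = 0.72 * 180 + (0) = 129.6

129.6 degC


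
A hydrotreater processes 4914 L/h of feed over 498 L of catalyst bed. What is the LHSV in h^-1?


LHSV = volumetric feed rate / catalyst volume
= 4914 L/h / 498 L
= 9.867 h^-1

9.867 h^-1


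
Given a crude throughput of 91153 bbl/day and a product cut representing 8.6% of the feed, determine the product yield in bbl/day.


Crude throughput = 91153 bbl/day
Fraction yield = 8.6%
yield = throughput * fraction / 100
yield = 91153 * 8.6 / 100 = 7839.158

7839.158 bbl/day


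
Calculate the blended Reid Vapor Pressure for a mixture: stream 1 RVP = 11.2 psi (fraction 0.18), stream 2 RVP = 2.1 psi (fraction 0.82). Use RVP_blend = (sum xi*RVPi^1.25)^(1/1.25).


Chevron index: RVP_blend = (sum xi*RVPi^1.25)^(1/1.25)
RVP^1.25 terms: 0.18 * 11.2^1.25 + 0.82 * 2.1^1.25 = 5.76098
RVP_blend = 5.76098^(1/1.25) = 4.059

4.059 psi


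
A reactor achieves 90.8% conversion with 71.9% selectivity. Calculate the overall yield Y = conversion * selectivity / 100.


Overall yield = conversion (%) * selectivity (%) / 100
Conversion = 90.8%, Selectivity = 71.9%
Y = 90.8 * 71.9 / 100
= 65.2852 %

65.2852 %


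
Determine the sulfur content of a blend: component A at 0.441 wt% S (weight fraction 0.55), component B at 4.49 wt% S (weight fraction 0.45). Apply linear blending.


Linear sulfur blending: S_blend = x1*S1 + x2*S2
Contribution 1: 0.55 * 0.441 = 0.24255 wt%
Contribution 2: 0.45 * 4.49 = 2.0205 wt%
S_blend = 0.24255 + 2.0205 = 2.26305

2.26305 wt%


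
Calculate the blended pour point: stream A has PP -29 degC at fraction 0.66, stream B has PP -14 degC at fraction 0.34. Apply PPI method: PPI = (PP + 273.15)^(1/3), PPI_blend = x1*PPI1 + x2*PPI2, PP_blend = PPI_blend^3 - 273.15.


PPI_1 = (-29 + 273.15)^(1/3) = 6.25008
PPI_2 = (-14 + 273.15)^(1/3) = 6.375541
PPI_blend = 0.66 * 6.25008 + 0.34 * 6.375541 = 6.292737
PP_blend = 6.292737^3 - 273.15 = 249.1832 - 273.15 = -23.97

-23.97 degC


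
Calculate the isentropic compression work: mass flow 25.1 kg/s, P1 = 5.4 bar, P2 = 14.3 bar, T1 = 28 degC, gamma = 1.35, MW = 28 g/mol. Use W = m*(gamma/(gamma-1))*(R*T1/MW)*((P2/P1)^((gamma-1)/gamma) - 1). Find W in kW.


Isentropic work: W = m*(gamma/(gamma-1))*(R*T1/MW)*((P2/P1)^((gamma-1)/gamma) - 1)
T1 = 28 + 273.15 = 301.15 K
Pressure ratio = 14.3 / 5.4 = 2.64815
Exponent = (1.35 - 1)/1.35 = 0.259259
(P2/P1)^exp - 1 = 2.64815^0.259259 - 1 = 0.287217
W = 25.1 * 1.35 / 0.35 * 8.314 * 301.15 / 28 * 0.287217 = 2486

2486 kW


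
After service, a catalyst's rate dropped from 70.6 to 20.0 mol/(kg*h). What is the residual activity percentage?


Activity (%) = (rate_used / rate_fresh) * 100
rate_used = 20.0, rate_fresh = 70.6
= (20.0 / 70.6) * 100
= 0.2833 * 100 = 28.33

28.33 %


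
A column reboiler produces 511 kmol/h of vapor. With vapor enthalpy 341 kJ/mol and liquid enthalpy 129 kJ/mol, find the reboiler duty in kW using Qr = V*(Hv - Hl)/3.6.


Qr = 511 * (341 - 129) / 3.6 = 511 * 212 / 3.6 = 30090

30090 kW


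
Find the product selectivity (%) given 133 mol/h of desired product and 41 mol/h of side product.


Selectivity = desired / (desired + undesired) * 100
Total products = 133 + 41 = 174 mol/h
S = 133 / 174 * 100
= 0.7644 * 100
= 76.44 %

76.44 %


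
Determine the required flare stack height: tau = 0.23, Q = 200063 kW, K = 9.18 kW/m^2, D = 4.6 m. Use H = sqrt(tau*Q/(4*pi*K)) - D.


tau*Q/(4*pi*K) = 0.23 * 200063 / (4 * pi * 9.18) = 398.88
sqrt(398.88) = 19.972
H = 19.972 - 4.6 = 15.37

15.37 m


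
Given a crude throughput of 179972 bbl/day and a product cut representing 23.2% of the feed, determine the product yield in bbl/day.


Crude throughput = 179972 bbl/day
Fraction yield = 23.2%
yield = throughput * fraction / 100
yield = 179972 * 23.2 / 100 = 41753.504

41753.504 bbl/day


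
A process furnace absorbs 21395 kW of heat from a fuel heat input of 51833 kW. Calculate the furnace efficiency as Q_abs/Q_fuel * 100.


Furnace efficiency = Q_absorbed / Q_fuel * 100
= 21395 / 51833 * 100 = 41.28

41.28 %


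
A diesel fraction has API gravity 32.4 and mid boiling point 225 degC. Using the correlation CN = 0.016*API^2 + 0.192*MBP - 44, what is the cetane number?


CN = 0.016 * 32.4^2 + 0.192 * 225 - 44
CN = 16.79616 + 43.2 - 44 = 15.99616

15.99616


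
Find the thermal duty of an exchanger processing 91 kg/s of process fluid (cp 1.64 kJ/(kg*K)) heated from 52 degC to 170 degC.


Q = m_dot * cp * delta_T
delta_T = 170 - 52 = 118 K
Q = 91 * 1.64 * 118
= 149.24 * 118
= 17610.32 kW

17610.32 kW


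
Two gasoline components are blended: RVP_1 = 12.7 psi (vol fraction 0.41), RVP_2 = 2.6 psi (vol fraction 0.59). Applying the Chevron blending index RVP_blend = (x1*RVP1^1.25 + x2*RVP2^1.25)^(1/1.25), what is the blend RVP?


Chevron index: RVP_blend = (sum xi*RVPi^1.25)^(1/1.25)
RVP^1.25 terms: 0.41 * 12.7^1.25 + 0.59 * 2.6^1.25 = 11.7776
RVP_blend = 11.7776^(1/1.25) = 7.192

7.192 psi


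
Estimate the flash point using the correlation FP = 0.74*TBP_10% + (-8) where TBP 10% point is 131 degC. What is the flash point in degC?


FP = 0.74 * 131 + (-8) = 88.94

88.94 degC


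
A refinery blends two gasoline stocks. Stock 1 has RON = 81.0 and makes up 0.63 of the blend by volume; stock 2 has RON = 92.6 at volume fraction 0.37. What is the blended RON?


Linear blending: RON_blend = sum(vi * RONi)
Contribution 1: 0.63 * 81.0 = 51.03
Contribution 2: 0.37 * 92.6 = 34.262
RON_blend = 51.03 + 34.262 = 85.292

85.292


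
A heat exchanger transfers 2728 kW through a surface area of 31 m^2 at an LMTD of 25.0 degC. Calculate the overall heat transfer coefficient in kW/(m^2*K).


From Q = U*A*LMTD, U = Q / (A * LMTD)
U = 2728 / (31 * 25.0) = 2728 / 775 = 3.520

3.520 kW/(m^2*K)


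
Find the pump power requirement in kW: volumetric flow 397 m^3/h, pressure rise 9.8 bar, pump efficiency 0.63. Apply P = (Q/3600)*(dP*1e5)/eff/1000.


Q = 397 / 3600 = 0.110278 m^3/s
P = 0.110278 * (9.8 * 1e5) / 0.63 / 1000 = 171.5

171.5 kW


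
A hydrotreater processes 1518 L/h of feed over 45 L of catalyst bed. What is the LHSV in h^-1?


LHSV = volumetric feed rate / catalyst volume
= 1518 L/h / 45 L
= 33.73 h^-1

33.73 h^-1


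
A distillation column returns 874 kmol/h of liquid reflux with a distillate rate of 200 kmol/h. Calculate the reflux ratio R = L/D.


Reflux ratio definition: R = L / D (liquid returned / distillate withdrawn)
L = 874 kmol/h, D = 200 kmol/h
R = 874 / 200 = 4.370

4.370


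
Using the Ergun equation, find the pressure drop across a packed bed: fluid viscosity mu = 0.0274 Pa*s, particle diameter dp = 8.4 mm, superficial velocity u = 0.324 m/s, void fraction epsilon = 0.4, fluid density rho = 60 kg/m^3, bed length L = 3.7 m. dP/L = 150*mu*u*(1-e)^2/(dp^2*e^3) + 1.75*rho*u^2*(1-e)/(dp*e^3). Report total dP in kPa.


dp = 8.4 mm = 0.0084 m
Viscous term = 150*0.0274*0.324*(1-0.4)^2 / (0.0084^2*0.4^3) = 106158
Inertial term = 1.75*60*0.324^2*(1-0.4) / (0.0084*0.4^3) = 12301.9
dP/L = 106158 + 12301.9 = 118460 Pa/m
dP = 118460 * 3.7 / 1000 = 438.3 kPa

438.3 kPa


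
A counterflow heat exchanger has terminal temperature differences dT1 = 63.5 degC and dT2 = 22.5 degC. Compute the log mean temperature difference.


LMTD = (dT1 - dT2) / ln(dT1/dT2)
= (63.5 - 22.5) / ln(63.5 / 22.5) = 41 / 1.03752 = 39.52

39.52 degC


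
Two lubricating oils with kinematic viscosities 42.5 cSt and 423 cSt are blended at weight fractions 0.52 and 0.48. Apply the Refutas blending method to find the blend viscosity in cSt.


Refutas method: VBN_i = 14.534*ln(ln(visc_i + 0.8)) + 10.975, blended linearly by mass fraction; since VBN is linear in VBI_i = ln(ln(visc_i + 0.8)) and the fractions sum to 1, blend VBI directly: visc = exp(exp(VBI_blend)) - 0.8
VBI_1 = ln(ln(42.5 + 0.8)) = 1.32658
VBI_2 = ln(ln(423 + 0.8)) = 1.79994
VBI_blend = 0.52 * 1.32658 + 0.48 * 1.79994 = 1.55379
visc_blend = exp(exp(1.55379)) - 0.8 = 112.4

112.4 cSt


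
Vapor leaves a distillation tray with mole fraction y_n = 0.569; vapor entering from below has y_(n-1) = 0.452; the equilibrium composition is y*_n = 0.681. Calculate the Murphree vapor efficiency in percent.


Murphree vapor efficiency: EMV = (y_n - y_(n-1)) / (y*_n - y_(n-1)) * 100
EMV = (0.569 - 0.452) / (0.681 - 0.452) * 100 = 0.117 / 0.229 * 100 = 51.09

51.09 %


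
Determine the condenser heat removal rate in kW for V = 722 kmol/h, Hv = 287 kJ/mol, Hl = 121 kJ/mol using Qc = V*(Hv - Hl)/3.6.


Qc = 722 * (287 - 121) / 3.6 = 722 * 166 / 3.6 = 33290

33290 kW


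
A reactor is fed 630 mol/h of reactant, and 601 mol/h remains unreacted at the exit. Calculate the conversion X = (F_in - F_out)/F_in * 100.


X = (F_in - F_out) / F_in * 100
Moles reacted = 630 - 601 = 29
X = 29 / 630 * 100
= 0.04603 * 100
= 4.603 %

4.603 %


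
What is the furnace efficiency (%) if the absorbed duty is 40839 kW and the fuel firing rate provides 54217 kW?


Furnace efficiency = Q_absorbed / Q_fuel * 100
= 40839 / 54217 * 100 = 75.33

75.33 %


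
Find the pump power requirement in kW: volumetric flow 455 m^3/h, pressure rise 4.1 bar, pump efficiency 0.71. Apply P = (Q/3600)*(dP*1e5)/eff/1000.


Q = 455 / 3600 = 0.126389 m^3/s
P = 0.126389 * (4.1 * 1e5) / 0.71 / 1000 = 72.99

72.99 kW


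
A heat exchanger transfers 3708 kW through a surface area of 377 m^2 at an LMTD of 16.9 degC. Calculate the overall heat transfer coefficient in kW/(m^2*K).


From Q = U*A*LMTD, U = Q / (A * LMTD)
U = 3708 / (377 * 16.9) = 3708 / 6371.3 = 0.5820

0.5820 kW/(m^2*K)


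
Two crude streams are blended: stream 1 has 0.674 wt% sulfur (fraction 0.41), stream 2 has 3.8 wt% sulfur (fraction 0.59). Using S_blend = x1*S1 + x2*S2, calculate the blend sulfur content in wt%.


Linear sulfur blending: S_blend = x1*S1 + x2*S2
Contribution 1: 0.41 * 0.674 = 0.27634 wt%
Contribution 2: 0.59 * 3.8 = 2.242 wt%
S_blend = 0.27634 + 2.242 = 2.51834

2.51834 wt%


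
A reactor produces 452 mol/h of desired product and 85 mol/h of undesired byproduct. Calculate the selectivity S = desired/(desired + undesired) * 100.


Selectivity = desired / (desired + undesired) * 100
Total products = 452 + 85 = 537 mol/h
S = 452 / 537 * 100
= 0.8417 * 100
= 84.17 %

84.17 %


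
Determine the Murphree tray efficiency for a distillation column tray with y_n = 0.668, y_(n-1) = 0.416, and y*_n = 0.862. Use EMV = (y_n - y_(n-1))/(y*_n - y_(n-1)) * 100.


Murphree vapor efficiency: EMV = (y_n - y_(n-1)) / (y*_n - y_(n-1)) * 100
EMV = (0.668 - 0.416) / (0.862 - 0.416) * 100 = 0.252 / 0.446 * 100 = 56.50

56.50 %


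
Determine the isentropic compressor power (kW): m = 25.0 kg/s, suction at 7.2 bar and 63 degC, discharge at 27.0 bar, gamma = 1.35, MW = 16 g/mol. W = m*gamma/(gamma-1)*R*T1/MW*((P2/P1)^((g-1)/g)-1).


Isentropic work: W = m*(gamma/(gamma-1))*(R*T1/MW)*((P2/P1)^((gamma-1)/gamma) - 1)
T1 = 63 + 273.15 = 336.15 K
Pressure ratio = 27.0 / 7.2 = 3.75
Exponent = (1.35 - 1)/1.35 = 0.259259
(P2/P1)^exp - 1 = 3.75^0.259259 - 1 = 0.408714
W = 25.0 * 1.35 / 0.35 * 8.314 * 336.15 / 16 * 0.408714 = 6884

6884 kW


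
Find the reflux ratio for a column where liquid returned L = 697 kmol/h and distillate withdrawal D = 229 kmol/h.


Reflux ratio definition: R = L / D (liquid returned / distillate withdrawn)
L = 697 kmol/h, D = 229 kmol/h
R = 697 / 229 = 3.044

3.044


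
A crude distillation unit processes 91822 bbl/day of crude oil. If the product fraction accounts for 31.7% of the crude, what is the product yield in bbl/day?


Crude throughput = 91822 bbl/day
Fraction yield = 31.7%
yield = throughput * fraction / 100
yield = 91822 * 31.7 / 100 = 29107.574

29107.574 bbl/day


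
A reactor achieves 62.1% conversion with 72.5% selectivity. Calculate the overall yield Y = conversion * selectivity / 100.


Overall yield = conversion (%) * selectivity (%) / 100
Conversion = 62.1%, Selectivity = 72.5%
Y = 62.1 * 72.5 / 100
= 45.0225 %

45.0225 %


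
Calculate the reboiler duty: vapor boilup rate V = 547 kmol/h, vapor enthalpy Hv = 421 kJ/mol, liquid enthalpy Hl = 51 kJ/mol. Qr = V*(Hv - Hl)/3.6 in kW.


Qr = 547 * (421 - 51) / 3.6 = 547 * 370 / 3.6 = 56220

56220 kW


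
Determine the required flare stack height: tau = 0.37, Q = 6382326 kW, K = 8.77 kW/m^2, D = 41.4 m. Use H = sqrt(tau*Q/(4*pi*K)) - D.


tau*Q/(4*pi*K) = 0.37 * 6382326 / (4 * pi * 8.77) = 21427.5
sqrt(21427.5) = 146.381
H = 146.381 - 41.4 = 105.0

105.0 m


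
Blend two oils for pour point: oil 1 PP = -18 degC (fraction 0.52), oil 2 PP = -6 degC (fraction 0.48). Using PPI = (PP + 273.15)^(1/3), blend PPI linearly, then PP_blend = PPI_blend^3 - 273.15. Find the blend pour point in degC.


PPI_1 = (-18 + 273.15)^(1/3) = 6.342569
PPI_2 = (-6 + 273.15)^(1/3) = 6.440482
PPI_blend = 0.52 * 6.342569 + 0.48 * 6.440482 = 6.389567
PP_blend = 6.389567^3 - 273.15 = 260.8641 - 273.15 = -12.29

-12.29 degC


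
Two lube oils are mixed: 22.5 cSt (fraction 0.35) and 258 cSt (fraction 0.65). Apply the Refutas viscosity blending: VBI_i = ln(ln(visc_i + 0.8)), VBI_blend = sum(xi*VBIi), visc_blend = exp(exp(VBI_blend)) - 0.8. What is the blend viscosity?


Refutas method: VBN_i = 14.534*ln(ln(visc_i + 0.8)) + 10.975, blended linearly by mass fraction; since VBN is linear in VBI_i = ln(ln(visc_i + 0.8)) and the fractions sum to 1, blend VBI directly: visc = exp(exp(VBI_blend)) - 0.8
VBI_1 = ln(ln(22.5 + 0.8)) = 1.14691
VBI_2 = ln(ln(258 + 0.8)) = 1.71489
VBI_blend = 0.35 * 1.14691 + 0.65 * 1.71489 = 1.5161
visc_blend = exp(exp(1.5161)) - 0.8 = 94.25

94.25 cSt


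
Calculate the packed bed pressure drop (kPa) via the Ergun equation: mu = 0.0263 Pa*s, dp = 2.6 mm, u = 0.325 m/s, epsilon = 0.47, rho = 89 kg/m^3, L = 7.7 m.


dp = 2.6 mm = 0.0026 m
Viscous term = 150*0.0263*0.325*(1-0.47)^2 / (0.0026^2*0.47^3) = 513147
Inertial term = 1.75*89*0.325^2*(1-0.47) / (0.0026*0.47^3) = 32300.1
dP/L = 513147 + 32300.1 = 545447 Pa/m
dP = 545447 * 7.7 / 1000 = 4200 kPa

4200 kPa


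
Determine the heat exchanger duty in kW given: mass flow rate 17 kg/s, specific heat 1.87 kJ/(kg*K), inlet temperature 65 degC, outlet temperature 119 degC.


Q = m_dot * cp * delta_T
delta_T = 119 - 65 = 54 K
Q = 17 * 1.87 * 54
= 31.79 * 54
= 1716.66 kW

1716.66 kW


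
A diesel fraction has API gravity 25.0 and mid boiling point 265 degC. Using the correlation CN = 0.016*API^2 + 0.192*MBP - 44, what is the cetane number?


CN = 0.016 * 25.0^2 + 0.192 * 265 - 44
CN = 10 + 50.88 - 44 = 16.88

16.88


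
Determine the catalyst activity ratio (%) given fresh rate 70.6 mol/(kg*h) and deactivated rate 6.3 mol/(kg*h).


Activity (%) = (rate_used / rate_fresh) * 100
rate_used = 6.3, rate_fresh = 70.6
= (6.3 / 70.6) * 100
= 0.08924 * 100 = 8.924

8.924 %


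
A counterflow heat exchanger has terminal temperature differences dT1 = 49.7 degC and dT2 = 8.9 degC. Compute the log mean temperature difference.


LMTD = (dT1 - dT2) / ln(dT1/dT2)
= (49.7 - 8.9) / ln(49.7 / 8.9) = 40.8 / 1.71995 = 23.72

23.72 degC


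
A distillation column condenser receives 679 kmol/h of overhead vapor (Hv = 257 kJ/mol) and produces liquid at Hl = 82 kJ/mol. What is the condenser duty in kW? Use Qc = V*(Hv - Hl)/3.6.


Qc = 679 * (257 - 82) / 3.6 = 679 * 175 / 3.6 = 33010

33010 kW


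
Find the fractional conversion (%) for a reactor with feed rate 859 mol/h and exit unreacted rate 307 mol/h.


X = (F_in - F_out) / F_in * 100
Moles reacted = 859 - 307 = 552
X = 552 / 859 * 100
= 0.6426 * 100
= 64.26 %

64.26 %


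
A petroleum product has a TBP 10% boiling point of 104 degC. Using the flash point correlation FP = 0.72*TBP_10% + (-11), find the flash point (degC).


FP = 0.72 * 104 + (-11) = 63.88

63.88 degC


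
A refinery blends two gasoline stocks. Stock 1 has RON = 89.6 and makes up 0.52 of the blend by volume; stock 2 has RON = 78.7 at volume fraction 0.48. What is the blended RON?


Linear blending: RON_blend = sum(vi * RONi)
Contribution 1: 0.52 * 89.6 = 46.592
Contribution 2: 0.48 * 78.7 = 37.776
RON_blend = 46.592 + 37.776 = 84.368

84.368


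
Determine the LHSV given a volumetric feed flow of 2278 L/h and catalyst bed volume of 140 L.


LHSV = volumetric feed rate / catalyst volume
= 2278 L/h / 140 L
= 16.27 h^-1

16.27 h^-1


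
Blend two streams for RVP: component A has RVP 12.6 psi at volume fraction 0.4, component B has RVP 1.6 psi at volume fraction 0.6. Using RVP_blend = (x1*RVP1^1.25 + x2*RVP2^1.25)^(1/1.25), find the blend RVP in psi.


Chevron index: RVP_blend = (sum xi*RVPi^1.25)^(1/1.25)
RVP^1.25 terms: 0.4 * 12.6^1.25 + 0.6 * 1.6^1.25 = 10.5753
RVP_blend = 10.5753^(1/1.25) = 6.598

6.598 psi


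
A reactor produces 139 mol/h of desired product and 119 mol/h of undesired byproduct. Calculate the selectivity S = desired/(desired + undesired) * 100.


Selectivity = desired / (desired + undesired) * 100
Total products = 139 + 119 = 258 mol/h
S = 139 / 258 * 100
= 0.5388 * 100
= 53.88 %

53.88 %


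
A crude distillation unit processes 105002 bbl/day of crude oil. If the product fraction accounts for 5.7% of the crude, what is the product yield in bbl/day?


Crude throughput = 105002 bbl/day
Fraction yield = 5.7%
yield = throughput * fraction / 100
yield = 105002 * 5.7 / 100 = 5985.114

5985.114 bbl/day


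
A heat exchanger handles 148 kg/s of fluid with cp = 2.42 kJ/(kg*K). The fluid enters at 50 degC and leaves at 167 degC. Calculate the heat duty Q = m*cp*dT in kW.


Q = m_dot * cp * delta_T
delta_T = 167 - 50 = 117 K
Q = 148 * 2.42 * 117
= 358.16 * 117
= 41904.72 kW

41904.72 kW


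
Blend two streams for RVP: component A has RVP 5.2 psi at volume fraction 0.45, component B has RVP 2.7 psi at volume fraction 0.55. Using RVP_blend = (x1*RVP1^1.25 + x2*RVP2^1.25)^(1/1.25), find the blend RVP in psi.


Chevron index: RVP_blend = (sum xi*RVPi^1.25)^(1/1.25)
RVP^1.25 terms: 0.45 * 5.2^1.25 + 0.55 * 2.7^1.25 = 5.43716
RVP_blend = 5.43716^(1/1.25) = 3.875

3.875 psi


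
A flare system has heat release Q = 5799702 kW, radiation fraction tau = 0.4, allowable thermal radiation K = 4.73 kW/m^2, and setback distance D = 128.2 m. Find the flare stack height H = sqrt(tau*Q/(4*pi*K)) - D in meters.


tau*Q/(4*pi*K) = 0.4 * 5799702 / (4 * pi * 4.73) = 39029.7
sqrt(39029.7) = 197.559
H = 197.559 - 128.2 = 69.36

69.36 m


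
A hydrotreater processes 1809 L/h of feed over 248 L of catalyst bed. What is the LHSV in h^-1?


LHSV = volumetric feed rate / catalyst volume
= 1809 L/h / 248 L
= 7.294 h^-1

7.294 h^-1


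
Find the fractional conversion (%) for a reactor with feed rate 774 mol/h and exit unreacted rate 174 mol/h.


X = (F_in - F_out) / F_in * 100
Moles reacted = 774 - 174 = 600
X = 600 / 774 * 100
= 0.7752 * 100
= 77.52 %

77.52 %


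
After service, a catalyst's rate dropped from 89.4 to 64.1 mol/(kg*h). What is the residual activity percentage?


Activity (%) = (rate_used / rate_fresh) * 100
rate_used = 64.1, rate_fresh = 89.4
= (64.1 / 89.4) * 100
= 0.7170 * 100 = 71.70

71.70 %


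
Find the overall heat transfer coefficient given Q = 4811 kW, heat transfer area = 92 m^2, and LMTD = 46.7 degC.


From Q = U*A*LMTD, U = Q / (A * LMTD)
U = 4811 / (92 * 46.7) = 4811 / 4296.4 = 1.120

1.120 kW/(m^2*K)


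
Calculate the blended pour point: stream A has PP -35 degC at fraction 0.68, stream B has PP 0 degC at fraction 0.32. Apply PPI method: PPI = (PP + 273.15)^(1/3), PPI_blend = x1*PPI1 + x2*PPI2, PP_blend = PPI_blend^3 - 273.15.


PPI_1 = (-35 + 273.15)^(1/3) = 6.198456
PPI_2 = (0 + 273.15)^(1/3) = 6.488342
PPI_blend = 0.68 * 6.198456 + 0.32 * 6.488342 = 6.29122
PP_blend = 6.29122^3 - 273.15 = 249.003 - 273.15 = -24.15

-24.15 degC


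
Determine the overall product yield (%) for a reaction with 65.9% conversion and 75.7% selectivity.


Overall yield = conversion (%) * selectivity (%) / 100
Conversion = 65.9%, Selectivity = 75.7%
Y = 65.9 * 75.7 / 100
= 49.8863 %

49.8863 %


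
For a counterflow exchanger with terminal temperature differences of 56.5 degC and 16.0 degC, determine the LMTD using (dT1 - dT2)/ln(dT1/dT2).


LMTD = (dT1 - dT2) / ln(dT1/dT2)
= (56.5 - 16.0) / ln(56.5 / 16.0) = 40.5 / 1.26165 = 32.10

32.10 degC


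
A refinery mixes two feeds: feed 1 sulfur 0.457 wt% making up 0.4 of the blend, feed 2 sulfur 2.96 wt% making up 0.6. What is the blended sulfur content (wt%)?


Linear sulfur blending: S_blend = x1*S1 + x2*S2
Contribution 1: 0.4 * 0.457 = 0.1828 wt%
Contribution 2: 0.6 * 2.96 = 1.776 wt%
S_blend = 0.1828 + 1.776 = 1.9588

1.9588 wt%


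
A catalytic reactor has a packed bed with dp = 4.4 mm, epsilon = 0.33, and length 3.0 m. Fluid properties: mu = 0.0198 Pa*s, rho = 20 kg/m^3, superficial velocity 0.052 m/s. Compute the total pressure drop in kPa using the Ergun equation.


dp = 4.4 mm = 0.0044 m
Viscous term = 150*0.0198*0.052*(1-0.33)^2 / (0.0044^2*0.33^3) = 99646.5
Inertial term = 1.75*20*0.052^2*(1-0.33) / (0.0044*0.33^3) = 401.01
dP/L = 99646.5 + 401.01 = 100048 Pa/m
dP = 100048 * 3.0 / 1000 = 300.1 kPa

300.1 kPa


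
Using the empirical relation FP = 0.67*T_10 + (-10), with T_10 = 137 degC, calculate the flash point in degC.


FP = 0.67 * 137 + (-10) = 81.79

81.79 degC


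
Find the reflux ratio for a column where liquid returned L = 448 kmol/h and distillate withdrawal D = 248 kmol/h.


Reflux ratio definition: R = L / D (liquid returned / distillate withdrawn)
L = 448 kmol/h, D = 248 kmol/h
R = 448 / 248 = 1.806

1.806


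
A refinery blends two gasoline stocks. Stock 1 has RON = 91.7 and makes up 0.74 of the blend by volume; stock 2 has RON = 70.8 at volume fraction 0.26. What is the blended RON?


Linear blending: RON_blend = sum(vi * RONi)
Contribution 1: 0.74 * 91.7 = 67.858
Contribution 2: 0.26 * 70.8 = 18.408
RON_blend = 67.858 + 18.408 = 86.266

86.266


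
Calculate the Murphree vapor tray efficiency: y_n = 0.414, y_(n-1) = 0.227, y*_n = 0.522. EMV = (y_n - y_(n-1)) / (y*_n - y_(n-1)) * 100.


Murphree vapor efficiency: EMV = (y_n - y_(n-1)) / (y*_n - y_(n-1)) * 100
EMV = (0.414 - 0.227) / (0.522 - 0.227) * 100 = 0.187 / 0.295 * 100 = 63.39

63.39 %


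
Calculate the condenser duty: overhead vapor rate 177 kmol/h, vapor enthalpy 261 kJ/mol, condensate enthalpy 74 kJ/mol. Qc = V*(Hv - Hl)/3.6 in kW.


Qc = 177 * (261 - 74) / 3.6 = 177 * 187 / 3.6 = 9194

9194 kW


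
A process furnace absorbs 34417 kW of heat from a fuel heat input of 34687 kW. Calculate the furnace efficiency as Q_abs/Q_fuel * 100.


Furnace efficiency = Q_absorbed / Q_fuel * 100
= 34417 / 34687 * 100 = 99.22

99.22 %


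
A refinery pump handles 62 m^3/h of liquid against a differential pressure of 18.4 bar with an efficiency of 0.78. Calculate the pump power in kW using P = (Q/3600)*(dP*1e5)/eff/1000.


Q = 62 / 3600 = 0.0172222 m^3/s
P = 0.0172222 * (18.4 * 1e5) / 0.78 / 1000 = 40.63

40.63 kW


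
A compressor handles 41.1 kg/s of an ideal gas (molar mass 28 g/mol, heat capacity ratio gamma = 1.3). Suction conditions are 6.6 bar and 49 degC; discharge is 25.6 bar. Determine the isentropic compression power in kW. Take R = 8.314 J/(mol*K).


Isentropic work: W = m*(gamma/(gamma-1))*(R*T1/MW)*((P2/P1)^((gamma-1)/gamma) - 1)
T1 = 49 + 273.15 = 322.15 K
Pressure ratio = 25.6 / 6.6 = 3.87879
Exponent = (1.3 - 1)/1.3 = 0.230769
(P2/P1)^exp - 1 = 3.87879^0.230769 - 1 = 0.367265
W = 41.1 * 1.3 / 0.3 * 8.314 * 322.15 / 28 * 0.367265 = 6257

6257 kW


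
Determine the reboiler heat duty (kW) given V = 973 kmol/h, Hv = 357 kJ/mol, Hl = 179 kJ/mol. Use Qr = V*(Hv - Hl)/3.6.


Qr = 973 * (357 - 179) / 3.6 = 973 * 178 / 3.6 = 48110

48110 kW


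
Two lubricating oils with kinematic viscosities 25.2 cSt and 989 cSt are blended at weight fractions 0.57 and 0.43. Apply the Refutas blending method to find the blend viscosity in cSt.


Refutas method: VBN_i = 14.534*ln(ln(visc_i + 0.8)) + 10.975, blended linearly by mass fraction; since VBN is linear in VBI_i = ln(ln(visc_i + 0.8)) and the fractions sum to 1, blend VBI directly: visc = exp(exp(VBI_blend)) - 0.8
VBI_1 = ln(ln(25.2 + 0.8)) = 1.18114
VBI_2 = ln(ln(989 + 0.8)) = 1.93116
VBI_blend = 0.57 * 1.18114 + 0.43 * 1.93116 = 1.50365
visc_blend = exp(exp(1.50365)) - 0.8 = 89.04

89.04 cSt


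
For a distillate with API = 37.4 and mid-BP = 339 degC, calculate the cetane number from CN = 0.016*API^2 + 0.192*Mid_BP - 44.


CN = 0.016 * 37.4^2 + 0.192 * 339 - 44
CN = 22.38016 + 65.088 - 44 = 43.46816

43.46816


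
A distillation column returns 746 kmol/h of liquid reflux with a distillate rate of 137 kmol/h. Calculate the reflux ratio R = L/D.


Reflux ratio definition: R = L / D (liquid returned / distillate withdrawn)
L = 746 kmol/h, D = 137 kmol/h
R = 746 / 137 = 5.445

5.445


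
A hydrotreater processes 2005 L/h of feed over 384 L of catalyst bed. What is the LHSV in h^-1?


LHSV = volumetric feed rate / catalyst volume
= 2005 L/h / 384 L
= 5.221 h^-1

5.221 h^-1


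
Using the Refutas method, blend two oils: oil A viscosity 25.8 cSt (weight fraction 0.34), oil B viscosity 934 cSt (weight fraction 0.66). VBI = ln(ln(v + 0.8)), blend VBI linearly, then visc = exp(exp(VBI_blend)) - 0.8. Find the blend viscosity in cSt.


Refutas method: VBN_i = 14.534*ln(ln(visc_i + 0.8)) + 10.975, blended linearly by mass fraction; since VBN is linear in VBI_i = ln(ln(visc_i + 0.8)) and the fractions sum to 1, blend VBI directly: visc = exp(exp(VBI_blend)) - 0.8
VBI_1 = ln(ln(25.8 + 0.8)) = 1.18812
VBI_2 = ln(ln(934 + 0.8)) = 1.92284
VBI_blend = 0.34 * 1.18812 + 0.66 * 1.92284 = 1.67304
visc_blend = exp(exp(1.67304)) - 0.8 = 205.3

205.3 cSt


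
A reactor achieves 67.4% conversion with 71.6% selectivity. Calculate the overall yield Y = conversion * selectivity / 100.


Overall yield = conversion (%) * selectivity (%) / 100
Conversion = 67.4%, Selectivity = 71.6%
Y = 67.4 * 71.6 / 100
= 48.2584 %

48.2584 %


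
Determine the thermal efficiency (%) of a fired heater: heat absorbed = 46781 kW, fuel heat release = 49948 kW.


Furnace efficiency = Q_absorbed / Q_fuel * 100
= 46781 / 49948 * 100 = 93.66

93.66 %


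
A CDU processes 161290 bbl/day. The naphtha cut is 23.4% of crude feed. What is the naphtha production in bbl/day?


Crude throughput = 161290 bbl/day
Fraction yield = 23.4%
yield = throughput * fraction / 100
yield = 161290 * 23.4 / 100 = 37741.86

37741.86 bbl/day


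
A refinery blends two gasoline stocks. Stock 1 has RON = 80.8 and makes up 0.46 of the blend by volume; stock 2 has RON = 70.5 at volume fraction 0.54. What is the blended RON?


Linear blending: RON_blend = sum(vi * RONi)
Contribution 1: 0.46 * 80.8 = 37.168
Contribution 2: 0.54 * 70.5 = 38.07
RON_blend = 37.168 + 38.07 = 75.238

75.238


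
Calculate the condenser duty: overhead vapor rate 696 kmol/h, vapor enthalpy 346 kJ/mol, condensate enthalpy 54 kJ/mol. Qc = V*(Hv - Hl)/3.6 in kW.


Qc = 696 * (346 - 54) / 3.6 = 696 * 292 / 3.6 = 56450

56450 kW


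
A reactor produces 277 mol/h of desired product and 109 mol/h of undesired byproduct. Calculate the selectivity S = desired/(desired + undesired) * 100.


Selectivity = desired / (desired + undesired) * 100
Total products = 277 + 109 = 386 mol/h
S = 277 / 386 * 100
= 0.7176 * 100
= 71.76 %

71.76 %


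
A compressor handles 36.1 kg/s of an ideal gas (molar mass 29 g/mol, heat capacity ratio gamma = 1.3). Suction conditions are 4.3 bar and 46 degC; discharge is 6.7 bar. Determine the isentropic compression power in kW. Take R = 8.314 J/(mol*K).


Isentropic work: W = m*(gamma/(gamma-1))*(R*T1/MW)*((P2/P1)^((gamma-1)/gamma) - 1)
T1 = 46 + 273.15 = 319.15 K
Pressure ratio = 6.7 / 4.3 = 1.55814
Exponent = (1.3 - 1)/1.3 = 0.230769
(P2/P1)^exp - 1 = 1.55814^0.230769 - 1 = 0.107765
W = 36.1 * 1.3 / 0.3 * 8.314 * 319.15 / 29 * 0.107765 = 1542

1542 kW
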